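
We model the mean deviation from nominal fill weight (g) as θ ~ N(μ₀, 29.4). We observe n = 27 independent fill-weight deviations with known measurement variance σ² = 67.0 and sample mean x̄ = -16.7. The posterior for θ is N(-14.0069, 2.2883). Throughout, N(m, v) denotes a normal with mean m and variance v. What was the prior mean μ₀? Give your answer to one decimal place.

μ₀ = 17.9

With known observation variance, the Normal–Normal posterior has precision τ_n = τ₀ + n/σ² and mean μ_n = (τ₀μ₀ + (n/σ²)x̄)/τ_n.
Here τ₀ = 1/29.4 = 0.034014 and τ_data = 27/67.0 = 0.402985, so τ_n = 0.436999.
Rearranging for μ₀: μ₀ = (μ_n·τ_n − τ_data·x̄)/τ₀ = (-14.0069·0.436999 − 0.402985·-16.7) / 0.034014 = 0.608848/0.034014 ≈ 17.9.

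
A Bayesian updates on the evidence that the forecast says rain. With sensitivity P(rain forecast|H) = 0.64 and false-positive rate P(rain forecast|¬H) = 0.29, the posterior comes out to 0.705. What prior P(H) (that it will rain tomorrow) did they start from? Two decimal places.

Bayes' rule in odds form gives O(H|E) = O(H)·[P(E|H)/P(E|¬H)], hence O(H) = O(H|E)/LR.
Posterior odds = 0.705/(1−0.705) = 2.3898. LR = 0.64/0.29 = 2.2069.
Prior odds = 2.3898/2.2069 = 1.0829, so P(H) = 1.0829/(1+1.0829) ≈ 0.52.

P(H) = 0.52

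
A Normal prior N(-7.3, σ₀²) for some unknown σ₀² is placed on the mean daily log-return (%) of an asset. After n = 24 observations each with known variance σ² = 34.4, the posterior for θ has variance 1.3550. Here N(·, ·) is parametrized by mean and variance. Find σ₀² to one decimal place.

Posterior precision equals prior precision plus data precision: 1/σ_n² = 1/σ₀² + n/σ².
So 1/σ₀² = 1/1.3550 − 24/34.4 = 0.738007 − 0.697674 = 0.040333.
Hence σ₀² = 1/0.040333 ≈ 24.8.

σ₀² = 24.8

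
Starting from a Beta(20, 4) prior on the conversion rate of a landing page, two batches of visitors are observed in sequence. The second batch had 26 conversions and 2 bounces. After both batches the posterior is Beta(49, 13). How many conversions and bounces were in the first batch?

Sequential conjugate updates are equivalent to a single update on the pooled data, so total successes = posterior α − prior α and total failures = posterior β − prior β.
Total across both batches: 49−20=29 conversions, 13−4=9 bounces.
Subtract the second batch: 29−26=3 conversions and 9−2=7 bounces.

3 conversions and 7 bounces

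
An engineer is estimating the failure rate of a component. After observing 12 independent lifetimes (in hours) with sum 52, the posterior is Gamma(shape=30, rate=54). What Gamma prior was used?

For an exponential likelihood with a Gamma(α, β) prior on the rate, n observations with total T give posterior Gamma(α+n, β+T).
So α = 30 − 12 = 18 and β = 54 − 52 = 2.

Gamma(shape=18, rate=2)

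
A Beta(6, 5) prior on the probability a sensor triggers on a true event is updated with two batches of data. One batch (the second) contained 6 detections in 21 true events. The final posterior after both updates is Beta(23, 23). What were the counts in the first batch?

11 detections and 3 misses

Because Beta–binomial updating is additive in the counts, the combined data contributed (α_post−α_prior, β_post−β_prior) successes and failures.
Total across both batches: 23−6=17 detections, 23−5=18 misses.
Subtract the second batch: 17−6=11 detections and 18−15=3 misses.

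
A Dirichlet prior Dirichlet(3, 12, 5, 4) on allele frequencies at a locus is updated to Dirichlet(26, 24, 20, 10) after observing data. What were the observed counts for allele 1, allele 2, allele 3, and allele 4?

For a Dirichlet(α) prior with multinomial counts c, the posterior is Dirichlet(α + c) componentwise.
Counts are posterior − prior componentwise: 26−3=23, 24−12=12, 20−5=15, 10−4=6.

counts (23, 12, 15, 6)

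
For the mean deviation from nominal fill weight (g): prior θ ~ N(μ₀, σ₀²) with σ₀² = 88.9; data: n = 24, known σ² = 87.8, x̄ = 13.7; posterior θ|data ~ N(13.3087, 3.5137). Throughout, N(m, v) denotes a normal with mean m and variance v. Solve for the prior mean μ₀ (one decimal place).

The posterior mean is a precision-weighted average: μ_n = (τ₀μ₀ + τ_data·x̄)/(τ₀+τ_data), with τ₀=1/σ₀² and τ_data=n/σ².
Here τ₀ = 1/88.9 = 0.011249 and τ_data = 24/87.8 = 0.273349, so τ_n = 0.284598.
Rearranging for μ₀: μ₀ = (μ_n·τ_n − τ_data·x̄)/τ₀ = (13.3087·0.284598 − 0.273349·13.7) / 0.011249 = 0.042748/0.011249 ≈ 3.8.

μ₀ = 3.8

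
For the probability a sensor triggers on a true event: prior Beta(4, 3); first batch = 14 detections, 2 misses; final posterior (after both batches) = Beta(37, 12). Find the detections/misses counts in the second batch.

Sequential conjugate updates are equivalent to a single update on the pooled data, so total successes = posterior α − prior α and total failures = posterior β − prior β.
Total across both batches: 37−4=33 detections, 12−3=9 misses.
Subtract the first batch: 33−14=19 detections and 9−2=7 misses.

19 detections and 7 misses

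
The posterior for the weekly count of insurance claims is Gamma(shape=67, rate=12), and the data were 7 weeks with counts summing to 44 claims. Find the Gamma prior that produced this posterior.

A Gamma(α, β) prior (rate parametrization) on a Poisson rate with n observations summing to S gives posterior Gamma(α+S, β+n).
So α = 67 − 44 = 23 and β = 12 − 7 = 5.

Gamma(shape=23, rate=5)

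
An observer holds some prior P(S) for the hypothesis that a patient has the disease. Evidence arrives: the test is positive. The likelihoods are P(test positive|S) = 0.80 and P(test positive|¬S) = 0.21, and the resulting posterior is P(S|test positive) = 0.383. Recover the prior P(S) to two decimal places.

P(S) = 0.14

In odds form, posterior odds = prior odds × likelihood ratio, so prior odds = posterior odds ÷ LR.
Posterior odds = 0.383/(1−0.383) = 0.6207. LR = 0.80/0.21 = 3.8095.
Prior odds = 0.6207/3.8095 = 0.1629, so P(S) = 0.1629/(1+0.1629) ≈ 0.14.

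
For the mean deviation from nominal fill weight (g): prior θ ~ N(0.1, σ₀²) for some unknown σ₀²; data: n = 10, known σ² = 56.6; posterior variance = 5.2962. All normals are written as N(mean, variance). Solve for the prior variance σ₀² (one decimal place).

σ₀² = 82.4

Posterior precision equals prior precision plus data precision: 1/σ_n² = 1/σ₀² + n/σ².
So 1/σ₀² = 1/5.2962 − 10/56.6 = 0.188815 − 0.176678 = 0.012137.
Hence σ₀² = 1/0.012137 ≈ 82.4.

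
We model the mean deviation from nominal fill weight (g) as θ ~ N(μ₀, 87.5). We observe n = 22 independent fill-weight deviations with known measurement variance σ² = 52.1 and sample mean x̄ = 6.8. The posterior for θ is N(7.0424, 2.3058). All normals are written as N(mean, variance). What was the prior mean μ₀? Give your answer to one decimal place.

The posterior mean is a precision-weighted average: μ_n = (τ₀μ₀ + τ_data·x̄)/(τ₀+τ_data), with τ₀=1/σ₀² and τ_data=n/σ².
Here τ₀ = 1/87.5 = 0.011429 and τ_data = 22/52.1 = 0.422265, so τ_n = 0.433694.
Rearranging for μ₀: μ₀ = (μ_n·τ_n − τ_data·x̄)/τ₀ = (7.0424·0.433694 − 0.422265·6.8) / 0.011429 = 0.182845/0.011429 ≈ 16.0.

μ₀ = 16.0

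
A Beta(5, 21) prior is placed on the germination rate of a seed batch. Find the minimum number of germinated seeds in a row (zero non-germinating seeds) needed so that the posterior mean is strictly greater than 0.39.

After k germinated seeds and 0 non-germinating seeds the posterior is Beta(5+k, 21), with mean (5+k)/(5+21+k).
Set (5+k)/(26+k) > 0.39 and solve: k > (0.39·26 − 5)/(1 − 0.39) = 8.426.
The smallest integer exceeding 8.426 is 9, and checking k=9: (14)/(35) = 0.4000 > 0.39.

k = 9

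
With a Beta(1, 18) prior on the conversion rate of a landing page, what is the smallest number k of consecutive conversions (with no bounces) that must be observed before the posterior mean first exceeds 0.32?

After k conversions and 0 bounces the posterior is Beta(1+k, 18), with mean (1+k)/(1+18+k).
Set (1+k)/(19+k) > 0.32 and solve: k > (0.32·19 − 1)/(1 − 0.32) = 7.471.
The smallest integer exceeding 7.471 is 8.

k = 8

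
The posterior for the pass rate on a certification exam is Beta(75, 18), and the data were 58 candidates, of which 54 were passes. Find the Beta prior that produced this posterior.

A Beta(a, b) prior with s successes and f failures in binomial data gives a Beta(a+s, b+f) posterior.
So a = 75 − 54 = 21 and b = 18 − 4 = 14.

Beta(21, 14)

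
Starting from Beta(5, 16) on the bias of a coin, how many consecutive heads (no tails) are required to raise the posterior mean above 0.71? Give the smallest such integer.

k = 35

After k heads and 0 tails the posterior is Beta(5+k, 16), with mean (5+k)/(5+16+k).
Set (5+k)/(21+k) > 0.71 and solve: k > (0.71·21 − 5)/(1 − 0.71) = 34.172.
The smallest integer exceeding 34.172 is 35, and checking k=35: (40)/(56) = 0.7143 > 0.71.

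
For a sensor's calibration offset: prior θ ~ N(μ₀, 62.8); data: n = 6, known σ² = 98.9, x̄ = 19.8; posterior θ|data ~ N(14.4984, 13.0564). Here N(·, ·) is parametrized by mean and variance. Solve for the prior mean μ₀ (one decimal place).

The posterior mean is a precision-weighted average: μ_n = (τ₀μ₀ + τ_data·x̄)/(τ₀+τ_data), with τ₀=1/σ₀² and τ_data=n/σ².
Here τ₀ = 1/62.8 = 0.015924 and τ_data = 6/98.9 = 0.060667, so τ_n = 0.076591.
Rearranging for μ₀: μ₀ = (μ_n·τ_n − τ_data·x̄)/τ₀ = (14.4984·0.076591 − 0.060667·19.8) / 0.015924 = -0.090760/0.015924 ≈ -5.7.

μ₀ = -5.7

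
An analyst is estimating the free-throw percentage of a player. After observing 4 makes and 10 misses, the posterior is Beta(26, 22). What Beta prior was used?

Beta(22, 12)

A Beta(α, β) prior with s successes and f failures in binomial data gives a Beta(α+s, β+f) posterior.
Subtract the data counts: 26−4=22, 22−10=12.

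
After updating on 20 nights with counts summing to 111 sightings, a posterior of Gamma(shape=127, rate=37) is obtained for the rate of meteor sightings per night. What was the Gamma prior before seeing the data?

Gamma–Poisson conjugacy: posterior shape = α + Σxᵢ, posterior rate = β + n.
So α = 127 − 111 = 16 and β = 37 − 20 = 17.

Gamma(shape=16, rate=17)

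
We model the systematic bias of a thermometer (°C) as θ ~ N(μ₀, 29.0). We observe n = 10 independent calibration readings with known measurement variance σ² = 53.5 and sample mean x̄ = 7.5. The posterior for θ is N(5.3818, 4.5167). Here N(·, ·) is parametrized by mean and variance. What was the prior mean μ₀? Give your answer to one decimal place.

With known observation variance, the Normal–Normal posterior has precision τ_n = τ₀ + n/σ² and mean μ_n = (τ₀μ₀ + (n/σ²)x̄)/τ_n.
Here τ₀ = 1/29.0 = 0.034483 and τ_data = 10/53.5 = 0.186916, so τ_n = 0.221399.
Rearranging for μ₀: μ₀ = (μ_n·τ_n − τ_data·x̄)/τ₀ = (5.3818·0.221399 − 0.186916·7.5) / 0.034483 = -0.210345/0.034483 ≈ -6.1.

μ₀ = -6.1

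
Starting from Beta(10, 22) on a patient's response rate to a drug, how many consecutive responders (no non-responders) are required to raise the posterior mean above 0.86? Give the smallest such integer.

After k responders and 0 non-responders the posterior is Beta(10+k, 22), with mean (10+k)/(10+22+k).
Set (10+k)/(32+k) > 0.86 and solve: k > (0.86·32 − 10)/(1 − 0.86) = 125.143.
The smallest integer exceeding 125.143 is 126, and checking k=126: (136)/(158) = 0.8608 > 0.86.

k = 126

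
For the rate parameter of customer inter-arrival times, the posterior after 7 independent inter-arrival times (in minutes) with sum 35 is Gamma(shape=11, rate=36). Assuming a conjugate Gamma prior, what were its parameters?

For an exponential likelihood with a Gamma(α, β) prior on the rate, n observations with total T give posterior Gamma(α+n, β+T).
So α = 11 − 7 = 4 and β = 36 − 35 = 1.

Gamma(shape=4, rate=1)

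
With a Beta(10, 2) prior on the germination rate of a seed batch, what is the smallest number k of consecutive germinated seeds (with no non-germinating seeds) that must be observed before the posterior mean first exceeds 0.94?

After k germinated seeds and 0 non-germinating seeds the posterior is Beta(10+k, 2), with mean (10+k)/(10+2+k).
Set (10+k)/(12+k) > 0.94 and solve: k > (0.94·12 − 10)/(1 − 0.94) = 21.333.
The smallest integer exceeding 21.333 is 22, and checking k=22: (32)/(34) = 0.9412 > 0.94.

k = 22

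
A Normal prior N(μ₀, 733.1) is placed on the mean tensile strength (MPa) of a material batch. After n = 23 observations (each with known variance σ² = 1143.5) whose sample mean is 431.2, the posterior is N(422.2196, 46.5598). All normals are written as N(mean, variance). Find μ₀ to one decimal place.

With known observation variance, the Normal–Normal posterior has precision τ_n = τ₀ + n/σ² and mean μ_n = (τ₀μ₀ + (n/σ²)x̄)/τ_n.
Here τ₀ = 1/733.1 = 0.001364 and τ_data = 23/1143.5 = 0.020114, so τ_n = 0.021478.
Rearranging for μ₀: μ₀ = (μ_n·τ_n − τ_data·x̄)/τ₀ = (422.2196·0.021478 − 0.020114·431.2) / 0.001364 = 0.395276/0.001364 ≈ 289.8.

μ₀ = 289.8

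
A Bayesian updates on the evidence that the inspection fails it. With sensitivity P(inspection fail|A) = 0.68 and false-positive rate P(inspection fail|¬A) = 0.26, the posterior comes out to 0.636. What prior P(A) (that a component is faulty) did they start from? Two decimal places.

In odds form, posterior odds = prior odds × likelihood ratio, so prior odds = posterior odds ÷ LR.
Posterior odds = 0.636/(1−0.636) = 1.7473. LR = 0.68/0.26 = 2.6154.
Prior odds = 1.7473/2.6154 = 0.6681, so P(A) = 0.6681/(1+0.6681) ≈ 0.40.

P(A) = 0.40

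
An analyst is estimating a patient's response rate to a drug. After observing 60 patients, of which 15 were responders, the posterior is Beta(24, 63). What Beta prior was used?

Beta(9, 18)

Under Beta–binomial conjugacy the posterior parameters are (a+s, b+f).
So a = 24 − 15 = 9 and b = 63 − 45 = 18.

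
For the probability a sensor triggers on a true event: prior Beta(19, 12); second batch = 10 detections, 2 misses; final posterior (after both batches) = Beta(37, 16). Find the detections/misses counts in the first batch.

Sequential conjugate updates are equivalent to a single update on the pooled data, so total successes = posterior α − prior α and total failures = posterior β − prior β.
Total across both batches: 37−19=18 detections, 16−12=4 misses.
Subtract the second batch: 18−10=8 detections and 4−2=2 misses.

8 detections and 2 misses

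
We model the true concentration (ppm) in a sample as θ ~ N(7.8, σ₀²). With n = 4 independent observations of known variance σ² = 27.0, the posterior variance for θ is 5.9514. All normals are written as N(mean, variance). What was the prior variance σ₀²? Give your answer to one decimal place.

For the Normal–Normal model with known σ², precisions add: τ_n = τ₀ + n/σ².
So 1/σ₀² = 1/5.9514 − 4/27.0 = 0.168028 − 0.148148 = 0.019880.
Hence σ₀² = 1/0.019880 ≈ 50.3.

σ₀² = 50.3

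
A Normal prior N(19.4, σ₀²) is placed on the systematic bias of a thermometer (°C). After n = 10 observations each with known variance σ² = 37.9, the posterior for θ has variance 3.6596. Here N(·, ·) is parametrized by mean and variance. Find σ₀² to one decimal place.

For the Normal–Normal model with known σ², precisions add: τ_n = τ₀ + n/σ².
So 1/σ₀² = 1/3.6596 − 10/37.9 = 0.273254 − 0.263852 = 0.009402.
Hence σ₀² = 1/0.009402 ≈ 106.4.

σ₀² = 106.4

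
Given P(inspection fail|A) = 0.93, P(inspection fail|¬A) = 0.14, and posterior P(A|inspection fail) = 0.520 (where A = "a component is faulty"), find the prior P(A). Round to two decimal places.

In odds form, posterior odds = prior odds × likelihood ratio, so prior odds = posterior odds ÷ LR.
Posterior odds = 0.520/(1−0.520) = 1.0833. LR = 0.93/0.14 = 6.6429.
Prior odds = 1.0833/6.6429 = 0.1631, so P(A) = 0.1631/(1+0.1631) ≈ 0.14.

P(A) = 0.14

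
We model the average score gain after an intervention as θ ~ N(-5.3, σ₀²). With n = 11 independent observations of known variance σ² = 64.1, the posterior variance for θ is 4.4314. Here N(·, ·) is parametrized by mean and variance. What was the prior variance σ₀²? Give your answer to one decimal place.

Posterior precision equals prior precision plus data precision: 1/σ_n² = 1/σ₀² + n/σ².
So 1/σ₀² = 1/4.4314 − 11/64.1 = 0.225662 − 0.171607 = 0.054055.
Hence σ₀² = 1/0.054055 ≈ 18.5.

σ₀² = 18.5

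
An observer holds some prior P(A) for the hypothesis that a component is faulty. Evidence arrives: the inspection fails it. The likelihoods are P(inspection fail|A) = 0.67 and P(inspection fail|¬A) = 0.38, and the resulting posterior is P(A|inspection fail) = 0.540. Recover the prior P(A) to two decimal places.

P(A) = 0.40

In odds form, posterior odds = prior odds × likelihood ratio, so prior odds = posterior odds ÷ LR.
Posterior odds = 0.540/(1−0.540) = 1.1739. LR = 0.67/0.38 = 1.7632.
Prior odds = 1.1739/1.7632 = 0.6658, so P(A) = 0.6658/(1+0.6658) ≈ 0.40.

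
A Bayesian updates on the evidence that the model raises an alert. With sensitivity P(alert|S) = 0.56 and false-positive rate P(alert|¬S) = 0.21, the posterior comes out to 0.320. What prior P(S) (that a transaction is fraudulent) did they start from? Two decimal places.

P(S) = 0.15

In odds form, posterior odds = prior odds × likelihood ratio, so prior odds = posterior odds ÷ LR.
Posterior odds = 0.320/(1−0.320) = 0.4706. LR = 0.56/0.21 = 2.6667.
Prior odds = 0.4706/2.6667 = 0.1765, so P(S) = 0.1765/(1+0.1765) ≈ 0.15.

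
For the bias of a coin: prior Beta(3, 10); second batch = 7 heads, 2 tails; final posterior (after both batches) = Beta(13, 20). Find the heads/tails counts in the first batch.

Because Beta–binomial updating is additive in the counts, the combined data contributed (α_post−α_prior, β_post−β_prior) successes and failures.
Total across both batches: 13−3=10 heads, 20−10=10 tails.
Subtract the second batch: 10−7=3 heads and 10−2=8 tails.

3 heads and 8 tails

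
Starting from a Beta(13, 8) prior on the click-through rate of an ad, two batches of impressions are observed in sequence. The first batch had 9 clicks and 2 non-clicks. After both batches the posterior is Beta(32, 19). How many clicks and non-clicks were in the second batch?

Because Beta–binomial updating is additive in the counts, the combined data contributed (α_post−α_prior, β_post−β_prior) successes and failures.
Total across both batches: 32−13=19 clicks, 19−8=11 non-clicks.
Subtract the first batch: 19−9=10 clicks and 11−2=9 non-clicks.

10 clicks and 9 non-clicks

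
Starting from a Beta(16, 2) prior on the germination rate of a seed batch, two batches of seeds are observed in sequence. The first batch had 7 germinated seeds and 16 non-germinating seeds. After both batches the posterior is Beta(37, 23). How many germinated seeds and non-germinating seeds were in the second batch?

Because Beta–binomial updating is additive in the counts, the combined data contributed (α_post−α_prior, β_post−β_prior) successes and failures.
Total across both batches: 37−16=21 germinated seeds, 23−2=21 non-germinating seeds.
Subtract the first batch: 21−7=14 germinated seeds and 21−16=5 non-germinating seeds.

14 germinated seeds and 5 non-germinating seeds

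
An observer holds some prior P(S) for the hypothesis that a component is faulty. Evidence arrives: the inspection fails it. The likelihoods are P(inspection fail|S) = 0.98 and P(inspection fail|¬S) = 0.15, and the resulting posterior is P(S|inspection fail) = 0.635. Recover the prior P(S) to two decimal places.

In odds form, posterior odds = prior odds × likelihood ratio, so prior odds = posterior odds ÷ LR.
Posterior odds = 0.635/(1−0.635) = 1.7397. LR = 0.98/0.15 = 6.5333.
Prior odds = 1.7397/6.5333 = 0.2663, so P(S) = 0.2663/(1+0.2663) ≈ 0.21.

P(S) = 0.21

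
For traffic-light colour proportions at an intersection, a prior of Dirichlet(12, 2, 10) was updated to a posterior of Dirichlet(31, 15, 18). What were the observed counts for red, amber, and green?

For a Dirichlet(α) prior with multinomial counts c, the posterior is Dirichlet(α + c) componentwise.
Counts are posterior − prior componentwise: 31−12=19, 15−2=13, 18−10=8.

counts (19, 13, 8)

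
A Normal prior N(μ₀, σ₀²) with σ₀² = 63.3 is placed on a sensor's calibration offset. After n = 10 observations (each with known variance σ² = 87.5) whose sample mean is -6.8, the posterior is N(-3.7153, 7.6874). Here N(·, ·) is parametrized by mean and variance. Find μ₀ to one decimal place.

μ₀ = 18.6

With known observation variance, the Normal–Normal posterior has precision τ_n = τ₀ + n/σ² and mean μ_n = (τ₀μ₀ + (n/σ²)x̄)/τ_n.
Here τ₀ = 1/63.3 = 0.015798 and τ_data = 10/87.5 = 0.114286, so τ_n = 0.130084.
Rearranging for μ₀: μ₀ = (μ_n·τ_n − τ_data·x̄)/τ₀ = (-3.7153·0.130084 − 0.114286·-6.8) / 0.015798 = 0.293844/0.015798 ≈ 18.6.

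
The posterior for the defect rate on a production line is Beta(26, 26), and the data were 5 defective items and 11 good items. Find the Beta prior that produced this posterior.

Under Beta–binomial conjugacy the posterior parameters are (α+s, β+f).
Subtract the data counts: 26−5=21, 26−11=15.

Beta(21, 15)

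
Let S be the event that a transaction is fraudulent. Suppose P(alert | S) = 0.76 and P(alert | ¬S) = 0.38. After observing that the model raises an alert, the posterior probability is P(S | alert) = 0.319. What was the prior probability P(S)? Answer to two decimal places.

In odds form, posterior odds = prior odds × likelihood ratio, so prior odds = posterior odds ÷ LR.
Posterior odds = 0.319/(1−0.319) = 0.4684. LR = 0.76/0.38 = 2.0000.
Prior odds = 0.4684/2.0000 = 0.2342, so P(S) = 0.2342/(1+0.2342) ≈ 0.19.

P(S) = 0.19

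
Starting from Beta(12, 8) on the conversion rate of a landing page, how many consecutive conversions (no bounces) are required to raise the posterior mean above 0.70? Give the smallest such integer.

k = 7

After k conversions and 0 bounces the posterior is Beta(12+k, 8), with mean (12+k)/(12+8+k).
Set (12+k)/(20+k) > 0.70 and solve: k > (0.70·20 − 12)/(1 − 0.70) = 6.667.
The smallest integer exceeding 6.667 is 7.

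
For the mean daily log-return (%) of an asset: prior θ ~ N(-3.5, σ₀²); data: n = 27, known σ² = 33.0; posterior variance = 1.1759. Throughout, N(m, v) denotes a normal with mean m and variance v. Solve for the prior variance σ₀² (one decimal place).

Posterior precision equals prior precision plus data precision: 1/σ_n² = 1/σ₀² + n/σ².
So 1/σ₀² = 1/1.1759 − 27/33.0 = 0.850412 − 0.818182 = 0.032230.
Hence σ₀² = 1/0.032230 ≈ 31.0.

σ₀² = 31.0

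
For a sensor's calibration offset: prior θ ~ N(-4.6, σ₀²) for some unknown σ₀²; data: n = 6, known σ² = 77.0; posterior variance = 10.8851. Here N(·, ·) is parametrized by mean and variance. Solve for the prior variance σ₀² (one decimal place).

σ₀² = 71.7

For the Normal–Normal model with known σ², precisions add: τ_n = τ₀ + n/σ².
So 1/σ₀² = 1/10.8851 − 6/77.0 = 0.091869 − 0.077922 = 0.013947.
Hence σ₀² = 1/0.013947 ≈ 71.7.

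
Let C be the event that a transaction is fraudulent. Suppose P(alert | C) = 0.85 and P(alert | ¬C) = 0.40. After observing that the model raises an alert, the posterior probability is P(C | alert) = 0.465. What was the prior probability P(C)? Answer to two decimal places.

In odds form, posterior odds = prior odds × likelihood ratio, so prior odds = posterior odds ÷ LR.
Posterior odds = 0.465/(1−0.465) = 0.8692. LR = 0.85/0.40 = 2.1250.
Prior odds = 0.8692/2.1250 = 0.4090, so P(C) = 0.4090/(1+0.4090) ≈ 0.29.

P(C) = 0.29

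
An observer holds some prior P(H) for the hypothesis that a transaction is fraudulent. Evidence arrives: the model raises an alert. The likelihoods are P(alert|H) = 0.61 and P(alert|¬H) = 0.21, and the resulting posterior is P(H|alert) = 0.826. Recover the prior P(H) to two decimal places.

In odds form, posterior odds = prior odds × likelihood ratio, so prior odds = posterior odds ÷ LR.
Posterior odds = 0.826/(1−0.826) = 4.7471. LR = 0.61/0.21 = 2.9048.
Prior odds = 4.7471/2.9048 = 1.6342, so P(H) = 1.6342/(1+1.6342) ≈ 0.62.

P(H) = 0.62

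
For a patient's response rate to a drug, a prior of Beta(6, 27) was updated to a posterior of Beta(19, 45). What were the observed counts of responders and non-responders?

A Beta(α, β) prior with s successes and f failures in binomial data gives a Beta(α+s, β+f) posterior.
So s = 19 − 6 = 13 and f = 45 − 27 = 18.

13 responders and 18 non-responders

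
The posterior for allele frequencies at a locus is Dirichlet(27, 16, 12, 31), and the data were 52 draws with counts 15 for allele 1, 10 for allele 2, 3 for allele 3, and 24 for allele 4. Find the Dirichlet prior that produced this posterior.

Dirichlet(12, 6, 9, 7)

For a Dirichlet(α) prior with multinomial counts c, the posterior is Dirichlet(α + c) componentwise.
Subtract each count from the matching posterior parameter: 27−15=12, 16−10=6, 12−3=9, 31−24=7.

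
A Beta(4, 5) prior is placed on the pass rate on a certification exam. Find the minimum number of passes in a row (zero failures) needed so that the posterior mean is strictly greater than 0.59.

k = 4

After k passes and 0 failures the posterior is Beta(4+k, 5), with mean (4+k)/(4+5+k).
Set (4+k)/(9+k) > 0.59 and solve: k > (0.59·9 − 4)/(1 − 0.59) = 3.195.
The smallest integer exceeding 3.195 is 4.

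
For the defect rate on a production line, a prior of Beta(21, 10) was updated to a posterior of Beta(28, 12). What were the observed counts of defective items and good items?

7 defective items and 2 good items

Under Beta–binomial conjugacy the posterior parameters are (α+s, β+f).
Match parameters: s=28−21=7, f=12−10=2.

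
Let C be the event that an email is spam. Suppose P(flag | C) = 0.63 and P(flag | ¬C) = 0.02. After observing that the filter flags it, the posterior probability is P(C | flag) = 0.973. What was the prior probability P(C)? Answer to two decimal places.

P(C) = 0.53

In odds form, posterior odds = prior odds × likelihood ratio, so prior odds = posterior odds ÷ LR.
Posterior odds = 0.973/(1−0.973) = 36.0370. LR = 0.63/0.02 = 31.5000.
Prior odds = 36.0370/31.5000 = 1.1440, so P(C) = 1.1440/(1+1.1440) ≈ 0.53.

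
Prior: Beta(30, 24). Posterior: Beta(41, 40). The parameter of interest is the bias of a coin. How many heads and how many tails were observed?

A Beta(a, b) prior with s successes and f failures in binomial data gives a Beta(a+s, b+f) posterior.
So s = 41 − 30 = 11 and f = 40 − 24 = 16.

11 heads and 16 tails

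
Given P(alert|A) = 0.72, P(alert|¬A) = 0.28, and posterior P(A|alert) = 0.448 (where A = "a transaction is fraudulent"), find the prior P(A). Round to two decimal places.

Bayes' rule in odds form gives O(A|E) = O(A)·[P(E|A)/P(E|¬A)], hence O(A) = O(A|E)/LR.
Posterior odds = 0.448/(1−0.448) = 0.8116. LR = 0.72/0.28 = 2.5714.
Prior odds = 0.8116/2.5714 = 0.3156, so P(A) = 0.3156/(1+0.3156) ≈ 0.24.

P(A) = 0.24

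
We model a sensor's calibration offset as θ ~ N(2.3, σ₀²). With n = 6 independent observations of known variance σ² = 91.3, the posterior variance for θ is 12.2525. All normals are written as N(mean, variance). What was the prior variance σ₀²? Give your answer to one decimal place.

For the Normal–Normal model with known σ², precisions add: τ_n = τ₀ + n/σ².
So 1/σ₀² = 1/12.2525 − 6/91.3 = 0.081616 − 0.065717 = 0.015899.
Hence σ₀² = 1/0.015899 ≈ 62.9.

σ₀² = 62.9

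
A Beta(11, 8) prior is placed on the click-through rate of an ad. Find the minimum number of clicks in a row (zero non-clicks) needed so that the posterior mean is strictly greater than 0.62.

After k clicks and 0 non-clicks the posterior is Beta(11+k, 8), with mean (11+k)/(11+8+k).
Set (11+k)/(19+k) > 0.62 and solve: k > (0.62·19 − 11)/(1 − 0.62) = 2.053.
The smallest integer exceeding 2.053 is 3.

k = 3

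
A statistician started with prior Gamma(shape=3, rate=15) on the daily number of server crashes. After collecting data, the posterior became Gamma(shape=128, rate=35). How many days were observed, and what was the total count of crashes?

Gamma–Poisson conjugacy: posterior shape = α + Σxᵢ, posterior rate = β + n.
Matching: Σxᵢ = 128 − 3 = 125 and n = 35 − 15 = 20.

n = 20 days with total 125 crashes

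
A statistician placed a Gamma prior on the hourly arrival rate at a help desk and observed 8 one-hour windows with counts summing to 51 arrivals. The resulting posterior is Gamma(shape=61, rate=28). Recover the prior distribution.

Gamma(shape=10, rate=20)

Gamma–Poisson conjugacy: posterior shape = α + Σxᵢ, posterior rate = β + n.
So α = 61 − 51 = 10 and β = 28 − 8 = 20.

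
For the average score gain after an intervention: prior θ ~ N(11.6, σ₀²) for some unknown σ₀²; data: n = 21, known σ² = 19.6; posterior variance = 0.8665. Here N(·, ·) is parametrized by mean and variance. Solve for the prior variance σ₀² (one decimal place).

Posterior precision equals prior precision plus data precision: 1/σ_n² = 1/σ₀² + n/σ².
So 1/σ₀² = 1/0.8665 − 21/19.6 = 1.154068 − 1.071429 = 0.082639.
Hence σ₀² = 1/0.082639 ≈ 12.1.

σ₀² = 12.1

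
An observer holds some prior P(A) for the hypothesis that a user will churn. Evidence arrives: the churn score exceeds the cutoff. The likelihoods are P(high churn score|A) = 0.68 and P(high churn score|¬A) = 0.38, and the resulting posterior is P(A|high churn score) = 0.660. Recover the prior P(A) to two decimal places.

In odds form, posterior odds = prior odds × likelihood ratio, so prior odds = posterior odds ÷ LR.
Posterior odds = 0.660/(1−0.660) = 1.9412. LR = 0.68/0.38 = 1.7895.
Prior odds = 1.9412/1.7895 = 1.0848, so P(A) = 1.0848/(1+1.0848) ≈ 0.52.

P(A) = 0.52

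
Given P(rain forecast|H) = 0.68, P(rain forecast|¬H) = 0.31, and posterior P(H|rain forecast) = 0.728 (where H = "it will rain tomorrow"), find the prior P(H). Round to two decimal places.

P(H) = 0.55

In odds form, posterior odds = prior odds × likelihood ratio, so prior odds = posterior odds ÷ LR.
Posterior odds = 0.728/(1−0.728) = 2.6765. LR = 0.68/0.31 = 2.1935.
Prior odds = 2.6765/2.1935 = 1.2202, so P(H) = 1.2202/(1+1.2202) ≈ 0.55.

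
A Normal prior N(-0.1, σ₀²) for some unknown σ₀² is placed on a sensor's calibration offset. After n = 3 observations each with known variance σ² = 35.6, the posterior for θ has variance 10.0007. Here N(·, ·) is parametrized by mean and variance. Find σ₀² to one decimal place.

Posterior precision equals prior precision plus data precision: 1/σ_n² = 1/σ₀² + n/σ².
So 1/σ₀² = 1/10.0007 − 3/35.6 = 0.099993 − 0.084270 = 0.015723.
Hence σ₀² = 1/0.015723 ≈ 63.6.

σ₀² = 63.6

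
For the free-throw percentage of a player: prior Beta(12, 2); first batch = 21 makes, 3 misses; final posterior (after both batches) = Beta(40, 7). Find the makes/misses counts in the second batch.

7 makes and 2 misses

Because Beta–binomial updating is additive in the counts, the combined data contributed (α_post−α_prior, β_post−β_prior) successes and failures.
Total across both batches: 40−12=28 makes, 7−2=5 misses.
Subtract the first batch: 28−21=7 makes and 5−3=2 misses.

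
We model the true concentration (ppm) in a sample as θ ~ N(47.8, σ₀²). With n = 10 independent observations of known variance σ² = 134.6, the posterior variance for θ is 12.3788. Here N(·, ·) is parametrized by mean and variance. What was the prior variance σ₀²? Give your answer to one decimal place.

Posterior precision equals prior precision plus data precision: 1/σ_n² = 1/σ₀² + n/σ².
So 1/σ₀² = 1/12.3788 − 10/134.6 = 0.080783 − 0.074294 = 0.006489.
Hence σ₀² = 1/0.006489 ≈ 154.1.

σ₀² = 154.1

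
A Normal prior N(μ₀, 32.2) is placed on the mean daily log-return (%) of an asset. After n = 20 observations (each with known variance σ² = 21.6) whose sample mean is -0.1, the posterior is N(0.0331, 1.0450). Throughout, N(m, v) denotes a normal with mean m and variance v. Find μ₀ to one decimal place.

The posterior mean is a precision-weighted average: μ_n = (τ₀μ₀ + τ_data·x̄)/(τ₀+τ_data), with τ₀=1/σ₀² and τ_data=n/σ².
Here τ₀ = 1/32.2 = 0.031056 and τ_data = 20/21.6 = 0.925926, so τ_n = 0.956982.
Rearranging for μ₀: μ₀ = (μ_n·τ_n − τ_data·x̄)/τ₀ = (0.0331·0.956982 − 0.925926·-0.1) / 0.031056 = 0.124269/0.031056 ≈ 4.0.

μ₀ = 4.0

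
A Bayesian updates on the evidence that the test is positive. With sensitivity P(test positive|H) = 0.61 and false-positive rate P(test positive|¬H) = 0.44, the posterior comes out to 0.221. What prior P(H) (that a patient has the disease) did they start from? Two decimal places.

P(H) = 0.17

Bayes' rule in odds form gives O(H|E) = O(H)·[P(E|H)/P(E|¬H)], hence O(H) = O(H|E)/LR.
Posterior odds = 0.221/(1−0.221) = 0.2837. LR = 0.61/0.44 = 1.3864.
Prior odds = 0.2837/1.3864 = 0.2046, so P(H) = 0.2046/(1+0.2046) ≈ 0.17.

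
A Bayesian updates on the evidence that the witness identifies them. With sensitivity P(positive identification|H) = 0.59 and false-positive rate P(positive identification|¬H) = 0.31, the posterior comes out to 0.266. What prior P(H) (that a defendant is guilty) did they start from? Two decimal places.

P(H) = 0.16

In odds form, posterior odds = prior odds × likelihood ratio, so prior odds = posterior odds ÷ LR.
Posterior odds = 0.266/(1−0.266) = 0.3624. LR = 0.59/0.31 = 1.9032.
Prior odds = 0.3624/1.9032 = 0.1904, so P(H) = 0.1904/(1+0.1904) ≈ 0.16.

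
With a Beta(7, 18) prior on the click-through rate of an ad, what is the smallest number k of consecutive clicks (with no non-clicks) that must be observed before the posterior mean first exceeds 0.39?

k = 5

After k clicks and 0 non-clicks the posterior is Beta(7+k, 18), with mean (7+k)/(7+18+k).
Set (7+k)/(25+k) > 0.39 and solve: k > (0.39·25 − 7)/(1 − 0.39) = 4.508.
The smallest integer exceeding 4.508 is 5, and checking k=5: (12)/(30) = 0.4000 > 0.39.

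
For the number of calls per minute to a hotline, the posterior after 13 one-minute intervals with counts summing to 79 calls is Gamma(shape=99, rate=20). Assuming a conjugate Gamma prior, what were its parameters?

Gamma–Poisson conjugacy: posterior shape = α + Σxᵢ, posterior rate = β + n.
So α = 99 − 79 = 20 and β = 20 − 13 = 7.

Gamma(shape=20, rate=7)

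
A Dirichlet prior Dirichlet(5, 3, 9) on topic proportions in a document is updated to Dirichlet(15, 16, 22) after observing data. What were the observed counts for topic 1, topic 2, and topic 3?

For a Dirichlet(α) prior with multinomial counts c, the posterior is Dirichlet(α + c) componentwise.
Counts are posterior − prior componentwise: 15−5=10, 16−3=13, 22−9=13.

counts (10, 13, 13)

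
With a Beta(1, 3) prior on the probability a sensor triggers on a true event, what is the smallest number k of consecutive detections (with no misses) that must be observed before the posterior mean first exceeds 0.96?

k = 72

After k detections and 0 misses the posterior is Beta(1+k, 3), with mean (1+k)/(1+3+k).
Set (1+k)/(4+k) > 0.96 and solve: k > (0.96·4 − 1)/(1 − 0.96) = 71.000.
The smallest integer exceeding 71.000 is 72, and checking k=72: (73)/(76) = 0.9605 > 0.96.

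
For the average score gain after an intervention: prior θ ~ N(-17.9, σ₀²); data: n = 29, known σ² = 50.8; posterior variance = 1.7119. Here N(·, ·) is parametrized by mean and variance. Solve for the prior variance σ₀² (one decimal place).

For the Normal–Normal model with known σ², precisions add: τ_n = τ₀ + n/σ².
So 1/σ₀² = 1/1.7119 − 29/50.8 = 0.584146 − 0.570866 = 0.013280.
Hence σ₀² = 1/0.013280 ≈ 75.3.

σ₀² = 75.3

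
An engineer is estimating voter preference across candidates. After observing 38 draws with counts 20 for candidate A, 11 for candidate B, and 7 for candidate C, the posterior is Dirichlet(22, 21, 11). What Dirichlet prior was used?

Dirichlet(2, 10, 4)

For a Dirichlet(α) prior with multinomial counts c, the posterior is Dirichlet(α + c) componentwise.
Subtract each count from the matching posterior parameter: 22−20=2, 21−11=10, 11−7=4.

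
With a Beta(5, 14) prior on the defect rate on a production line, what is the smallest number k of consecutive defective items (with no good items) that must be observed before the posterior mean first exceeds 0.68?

After k defective items and 0 good items the posterior is Beta(5+k, 14), with mean (5+k)/(5+14+k).
Set (5+k)/(19+k) > 0.68 and solve: k > (0.68·19 − 5)/(1 − 0.68) = 24.750.
The smallest integer exceeding 24.750 is 25, and checking k=25: (30)/(44) = 0.6818 > 0.68.

k = 25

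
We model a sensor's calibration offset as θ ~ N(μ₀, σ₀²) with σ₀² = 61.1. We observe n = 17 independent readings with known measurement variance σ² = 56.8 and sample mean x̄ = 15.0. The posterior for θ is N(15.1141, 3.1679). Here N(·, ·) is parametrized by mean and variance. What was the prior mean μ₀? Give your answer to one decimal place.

With known observation variance, the Normal–Normal posterior has precision τ_n = τ₀ + n/σ² and mean μ_n = (τ₀μ₀ + (n/σ²)x̄)/τ_n.
Here τ₀ = 1/61.1 = 0.016367 and τ_data = 17/56.8 = 0.299296, so τ_n = 0.315663.
Rearranging for μ₀: μ₀ = (μ_n·τ_n − τ_data·x̄)/τ₀ = (15.1141·0.315663 − 0.299296·15.0) / 0.016367 = 0.281522/0.016367 ≈ 17.2.

μ₀ = 17.2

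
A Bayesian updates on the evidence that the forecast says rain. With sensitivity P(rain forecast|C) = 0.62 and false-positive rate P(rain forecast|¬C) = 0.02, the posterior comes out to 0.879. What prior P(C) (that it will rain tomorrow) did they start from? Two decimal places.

P(C) = 0.19

Bayes' rule in odds form gives O(C|E) = O(C)·[P(E|C)/P(E|¬C)], hence O(C) = O(C|E)/LR.
Posterior odds = 0.879/(1−0.879) = 7.2645. LR = 0.62/0.02 = 31.0000.
Prior odds = 7.2645/31.0000 = 0.2343, so P(C) = 0.2343/(1+0.2343) ≈ 0.19.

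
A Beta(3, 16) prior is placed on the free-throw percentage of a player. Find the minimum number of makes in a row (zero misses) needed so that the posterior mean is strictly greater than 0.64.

After k makes and 0 misses the posterior is Beta(3+k, 16), with mean (3+k)/(3+16+k).
Set (3+k)/(19+k) > 0.64 and solve: k > (0.64·19 − 3)/(1 − 0.64) = 25.444.
The smallest integer exceeding 25.444 is 26, and checking k=26: (29)/(45) = 0.6444 > 0.64.

k = 26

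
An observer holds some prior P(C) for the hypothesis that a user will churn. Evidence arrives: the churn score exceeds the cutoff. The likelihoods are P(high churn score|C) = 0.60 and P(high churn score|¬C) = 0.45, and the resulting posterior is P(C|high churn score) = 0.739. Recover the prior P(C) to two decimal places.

P(C) = 0.68

Bayes' rule in odds form gives O(C|E) = O(C)·[P(E|C)/P(E|¬C)], hence O(C) = O(C|E)/LR.
Posterior odds = 0.739/(1−0.739) = 2.8314. LR = 0.60/0.45 = 1.3333.
Prior odds = 2.8314/1.3333 = 2.1236, so P(C) = 2.1236/(1+2.1236) ≈ 0.68.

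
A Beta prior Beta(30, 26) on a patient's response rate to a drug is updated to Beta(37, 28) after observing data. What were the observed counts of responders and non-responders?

A Beta(a, b) prior with s successes and f failures in binomial data gives a Beta(a+s, b+f) posterior.
Match parameters: s=37−30=7, f=28−26=2.

7 responders and 2 non-responders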